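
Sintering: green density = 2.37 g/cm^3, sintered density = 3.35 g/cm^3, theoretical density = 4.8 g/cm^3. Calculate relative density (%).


Relative = 3.35 / 4.8 * 100 = 69.8%

69.8


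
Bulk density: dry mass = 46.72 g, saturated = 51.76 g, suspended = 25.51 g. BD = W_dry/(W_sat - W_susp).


BD = 46.72 / (51.76 - 25.51) = 46.72 / 26.25 = 1.78 g/cm^3

1.78


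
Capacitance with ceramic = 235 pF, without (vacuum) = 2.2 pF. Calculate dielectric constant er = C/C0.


er = 235 / 2.2 = 106.82

106.82


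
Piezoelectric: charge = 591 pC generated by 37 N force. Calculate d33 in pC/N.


d33 = 591 / 37 = 16.0 pC/N

16.0


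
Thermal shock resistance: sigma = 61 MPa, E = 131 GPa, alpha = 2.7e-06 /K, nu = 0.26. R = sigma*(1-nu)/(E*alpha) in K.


R = 61*(1-0.26)/(131*1000*2.7e-06) = 128 K

128


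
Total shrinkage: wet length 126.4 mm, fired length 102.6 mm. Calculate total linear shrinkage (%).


TS = (126.4 - 102.6) / 126.4 * 100 = 18.83%

18.83


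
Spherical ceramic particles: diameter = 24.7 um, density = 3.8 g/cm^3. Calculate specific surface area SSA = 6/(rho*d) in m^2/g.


SSA = 6 / (3.8 * 24.7) = 0.064 m^2/g

0.064


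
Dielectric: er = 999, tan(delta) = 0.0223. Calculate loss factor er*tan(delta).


Loss = 999 * 0.0223 = 22.278

22.278


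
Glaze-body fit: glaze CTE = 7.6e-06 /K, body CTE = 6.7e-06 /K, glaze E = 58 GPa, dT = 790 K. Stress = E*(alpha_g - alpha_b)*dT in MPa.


Stress = 58*1000*(7.6e-06 - 6.7e-06)*790 = 41.2 MPa

41.2


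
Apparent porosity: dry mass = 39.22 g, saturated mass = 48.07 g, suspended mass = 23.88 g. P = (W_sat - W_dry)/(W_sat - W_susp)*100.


P = (48.07 - 39.22) / (48.07 - 23.88) * 100 = 8.85 / 24.19 * 100 = 36.6%

36.6


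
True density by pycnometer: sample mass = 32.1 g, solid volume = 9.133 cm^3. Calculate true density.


TD = 32.1 / 9.133 = 3.515 g/cm^3

3.515


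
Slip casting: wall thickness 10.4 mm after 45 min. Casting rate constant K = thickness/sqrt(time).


K = 10.4 / sqrt(45) = 10.4 / 6.7082 = 1.55 mm/min^0.5

1.55


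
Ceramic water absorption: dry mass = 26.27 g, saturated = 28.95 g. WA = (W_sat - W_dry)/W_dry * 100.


WA = (28.95 - 26.27) / 26.27 * 100 = 10.2%

10.2


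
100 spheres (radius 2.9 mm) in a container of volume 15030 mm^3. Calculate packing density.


V_sphere = 4/3*pi*2.9^3 = 102.1604 mm^3
Total V = 100*102.1604 = 10216.04 mm^3
PD = 10216.04 / 15030 = 0.68

0.68


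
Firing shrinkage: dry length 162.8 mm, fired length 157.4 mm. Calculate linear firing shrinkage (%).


FS = (162.8 - 157.4) / 162.8 * 100 = 3.32%

3.32


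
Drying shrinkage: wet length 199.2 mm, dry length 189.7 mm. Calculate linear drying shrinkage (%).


DS = (199.2 - 189.7) / 199.2 * 100 = 4.77%

4.77


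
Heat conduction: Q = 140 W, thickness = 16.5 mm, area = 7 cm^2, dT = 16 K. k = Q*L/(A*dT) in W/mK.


k = 140*16.5/1000/(7/10000*16) = 206.25 W/mK

206.25


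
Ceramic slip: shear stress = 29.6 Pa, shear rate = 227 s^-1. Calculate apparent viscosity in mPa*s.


eta = tau/gamma * 1000 = 29.6/227 * 1000 = 130.4 mPa*s

130.4


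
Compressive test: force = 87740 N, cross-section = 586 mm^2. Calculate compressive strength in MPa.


CS = 87740 / 586 = 149.7 MPa

149.7


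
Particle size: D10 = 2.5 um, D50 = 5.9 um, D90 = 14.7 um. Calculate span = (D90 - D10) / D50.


Span = (14.7 - 2.5) / 5.9 = 12.2 / 5.9 = 2.068

2.068


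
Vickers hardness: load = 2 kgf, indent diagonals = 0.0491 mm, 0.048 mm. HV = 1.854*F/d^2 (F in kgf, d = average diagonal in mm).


d_avg = (0.0491+0.048)/2 = 0.04855 mm
HV = 1.854*2/0.04855^2 = 1573

1573


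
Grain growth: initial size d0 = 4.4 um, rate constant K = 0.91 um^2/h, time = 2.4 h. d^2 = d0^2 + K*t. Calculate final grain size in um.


d^2 = 4.4^2 + 0.91*2.4 = 21.544
d = sqrt(21.544) = 4.64 um

4.64


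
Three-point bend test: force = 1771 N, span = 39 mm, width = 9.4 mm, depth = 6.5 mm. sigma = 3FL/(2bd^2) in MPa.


sigma = 3*1771*39/(2*9.4*6.5^2) = 260.9 MPa

260.9


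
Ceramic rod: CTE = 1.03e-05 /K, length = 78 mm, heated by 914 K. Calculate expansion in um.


dL = 1.03e-05 * 78 * 914 * 1000 = 734.308 um

734.308


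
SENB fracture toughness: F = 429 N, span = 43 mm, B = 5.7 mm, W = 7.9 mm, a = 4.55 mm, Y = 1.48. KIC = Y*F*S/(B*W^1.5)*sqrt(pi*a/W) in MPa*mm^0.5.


KIC = 1.48*429*43/(5.7*7.9^1.5)*sqrt(pi*4.55/7.9) = 290.16

290.16


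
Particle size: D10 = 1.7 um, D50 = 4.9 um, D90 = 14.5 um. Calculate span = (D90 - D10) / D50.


Span = (14.5 - 1.7) / 4.9 = 12.8 / 4.9 = 2.612

2.612


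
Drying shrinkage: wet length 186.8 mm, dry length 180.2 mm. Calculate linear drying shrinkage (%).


DS = (186.8 - 180.2) / 186.8 * 100 = 3.53%

3.53


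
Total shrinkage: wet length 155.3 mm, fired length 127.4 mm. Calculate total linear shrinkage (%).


TS = (155.3 - 127.4) / 155.3 * 100 = 17.97%

17.97


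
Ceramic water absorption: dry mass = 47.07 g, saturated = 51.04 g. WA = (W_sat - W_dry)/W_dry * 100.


WA = (51.04 - 47.07) / 47.07 * 100 = 8.43%

8.43


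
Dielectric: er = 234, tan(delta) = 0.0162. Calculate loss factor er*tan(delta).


Loss = 234 * 0.0162 = 3.791

3.791


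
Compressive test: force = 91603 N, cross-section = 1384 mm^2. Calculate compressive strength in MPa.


CS = 91603 / 1384 = 66.2 MPa

66.2


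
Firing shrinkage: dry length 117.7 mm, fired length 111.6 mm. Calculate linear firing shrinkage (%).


FS = (117.7 - 111.6) / 117.7 * 100 = 5.18%

5.18


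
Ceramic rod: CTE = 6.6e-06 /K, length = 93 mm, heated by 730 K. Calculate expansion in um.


dL = 6.6e-06 * 93 * 730 * 1000 = 448.074 um

448.074


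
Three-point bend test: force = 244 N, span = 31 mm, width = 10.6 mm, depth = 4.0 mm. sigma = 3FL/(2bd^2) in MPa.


sigma = 3*244*31/(2*10.6*4.0^2) = 66.9 MPa

66.9


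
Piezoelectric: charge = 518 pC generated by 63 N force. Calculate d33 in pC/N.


d33 = 518 / 63 = 8.2 pC/N

8.2


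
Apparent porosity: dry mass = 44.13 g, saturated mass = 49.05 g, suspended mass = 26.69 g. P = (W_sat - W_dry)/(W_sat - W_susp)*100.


P = (49.05 - 44.13) / (49.05 - 26.69) * 100 = 4.92 / 22.36 * 100 = 22.0%

22.0


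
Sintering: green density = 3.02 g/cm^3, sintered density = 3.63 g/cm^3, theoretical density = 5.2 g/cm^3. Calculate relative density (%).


Relative = 3.63 / 5.2 * 100 = 69.8%

69.8


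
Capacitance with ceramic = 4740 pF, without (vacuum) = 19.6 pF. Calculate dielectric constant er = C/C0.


er = 4740 / 19.6 = 241.84

241.84


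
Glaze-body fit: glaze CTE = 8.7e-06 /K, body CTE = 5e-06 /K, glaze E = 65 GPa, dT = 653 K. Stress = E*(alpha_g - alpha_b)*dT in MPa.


Stress = 65*1000*(8.7e-06 - 5e-06)*653 = 157.0 MPa

157.0


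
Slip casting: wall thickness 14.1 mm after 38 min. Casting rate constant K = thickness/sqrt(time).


K = 14.1 / sqrt(38) = 14.1 / 6.1644 = 2.287 mm/min^0.5

2.287


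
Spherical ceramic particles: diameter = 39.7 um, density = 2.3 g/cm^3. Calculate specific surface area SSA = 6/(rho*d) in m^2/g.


SSA = 6 / (2.3 * 39.7) = 0.066 m^2/g

0.066


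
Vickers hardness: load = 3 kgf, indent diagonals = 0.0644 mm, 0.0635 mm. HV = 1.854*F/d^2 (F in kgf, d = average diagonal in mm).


d_avg = (0.0644+0.0635)/2 = 0.06395 mm
HV = 1.854*3/0.06395^2 = 1360

1360


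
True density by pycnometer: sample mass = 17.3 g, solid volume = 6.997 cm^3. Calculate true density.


TD = 17.3 / 6.997 = 2.472 g/cm^3

2.472


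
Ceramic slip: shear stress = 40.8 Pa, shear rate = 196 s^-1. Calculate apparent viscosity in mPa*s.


eta = tau/gamma * 1000 = 40.8/196 * 1000 = 208.2 mPa*s

208.2


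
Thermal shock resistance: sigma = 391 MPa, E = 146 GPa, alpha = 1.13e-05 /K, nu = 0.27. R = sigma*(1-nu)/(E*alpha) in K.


R = 391*(1-0.27)/(146*1000*1.13e-05) = 173 K

173


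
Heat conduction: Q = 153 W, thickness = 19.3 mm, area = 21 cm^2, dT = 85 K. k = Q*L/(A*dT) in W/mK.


k = 153*19.3/1000/(21/10000*85) = 16.54 W/mK

16.54


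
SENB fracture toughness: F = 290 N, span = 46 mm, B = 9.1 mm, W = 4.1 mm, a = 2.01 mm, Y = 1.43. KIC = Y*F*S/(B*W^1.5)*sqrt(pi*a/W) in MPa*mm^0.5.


KIC = 1.43*290*46/(9.1*4.1^1.5)*sqrt(pi*2.01/4.1) = 313.37

313.37


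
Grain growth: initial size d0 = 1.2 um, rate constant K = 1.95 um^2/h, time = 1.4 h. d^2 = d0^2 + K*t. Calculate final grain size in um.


d^2 = 1.2^2 + 1.95*1.4 = 4.17
d = sqrt(4.17) = 2.04 um

2.04


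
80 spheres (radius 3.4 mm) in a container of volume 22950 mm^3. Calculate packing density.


V_sphere = 4/3*pi*3.4^3 = 164.6362 mm^3
Total V = 80*164.6362 = 13170.896 mm^3
PD = 13170.896 / 22950 = 0.574

0.574


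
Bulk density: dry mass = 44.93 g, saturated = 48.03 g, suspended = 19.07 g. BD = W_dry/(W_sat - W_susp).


BD = 44.93 / (48.03 - 19.07) = 44.93 / 28.96 = 1.551 g/cm^3

1.551


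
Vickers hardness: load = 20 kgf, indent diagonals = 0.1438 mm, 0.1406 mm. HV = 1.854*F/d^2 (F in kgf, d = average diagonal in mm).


d_avg = (0.1438+0.1406)/2 = 0.1422 mm
HV = 1.854*20/0.1422^2 = 1834

1834


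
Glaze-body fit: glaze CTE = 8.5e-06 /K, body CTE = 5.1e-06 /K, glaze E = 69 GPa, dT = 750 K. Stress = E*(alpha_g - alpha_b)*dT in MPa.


Stress = 69*1000*(8.5e-06 - 5.1e-06)*750 = 176.0 MPa

176.0


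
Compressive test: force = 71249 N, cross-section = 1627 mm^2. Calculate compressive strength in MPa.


CS = 71249 / 1627 = 43.8 MPa

43.8


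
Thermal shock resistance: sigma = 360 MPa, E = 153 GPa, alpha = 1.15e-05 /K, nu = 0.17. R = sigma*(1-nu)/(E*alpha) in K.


R = 360*(1-0.17)/(153*1000*1.15e-05) = 170 K

170


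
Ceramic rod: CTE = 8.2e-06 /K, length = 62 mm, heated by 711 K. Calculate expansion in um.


dL = 8.2e-06 * 62 * 711 * 1000 = 361.472 um

361.472


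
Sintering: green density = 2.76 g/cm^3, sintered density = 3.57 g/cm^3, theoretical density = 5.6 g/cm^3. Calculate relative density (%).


Relative = 3.57 / 5.6 * 100 = 63.8%

63.8


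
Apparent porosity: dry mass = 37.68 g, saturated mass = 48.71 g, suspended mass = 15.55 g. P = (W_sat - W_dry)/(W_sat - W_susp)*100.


P = (48.71 - 37.68) / (48.71 - 15.55) * 100 = 11.03 / 33.16 * 100 = 33.3%

33.3


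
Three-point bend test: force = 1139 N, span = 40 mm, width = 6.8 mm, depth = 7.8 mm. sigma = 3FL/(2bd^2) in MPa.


sigma = 3*1139*40/(2*6.8*7.8^2) = 165.2 MPa

165.2


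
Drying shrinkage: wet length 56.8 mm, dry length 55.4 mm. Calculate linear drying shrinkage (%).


DS = (56.8 - 55.4) / 56.8 * 100 = 2.46%

2.46


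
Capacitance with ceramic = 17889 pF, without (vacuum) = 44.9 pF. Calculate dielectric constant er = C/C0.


er = 17889 / 44.9 = 398.42

398.42


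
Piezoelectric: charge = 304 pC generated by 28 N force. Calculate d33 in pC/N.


d33 = 304 / 28 = 10.9 pC/N

10.9


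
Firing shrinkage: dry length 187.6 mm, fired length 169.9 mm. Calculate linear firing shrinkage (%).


FS = (187.6 - 169.9) / 187.6 * 100 = 9.43%

9.43


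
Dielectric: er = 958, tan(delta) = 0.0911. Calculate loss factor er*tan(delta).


Loss = 958 * 0.0911 = 87.274

87.274


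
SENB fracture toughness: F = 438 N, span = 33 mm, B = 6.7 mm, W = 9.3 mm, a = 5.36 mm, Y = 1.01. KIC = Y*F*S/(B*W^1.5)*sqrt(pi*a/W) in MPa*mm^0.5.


KIC = 1.01*438*33/(6.7*9.3^1.5)*sqrt(pi*5.36/9.3) = 103.38

103.38


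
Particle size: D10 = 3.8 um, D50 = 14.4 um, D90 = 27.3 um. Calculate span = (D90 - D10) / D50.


Span = (27.3 - 3.8) / 14.4 = 23.5 / 14.4 = 1.632

1.632


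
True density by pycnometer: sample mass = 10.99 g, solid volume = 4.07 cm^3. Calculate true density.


TD = 10.99 / 4.07 = 2.7 g/cm^3

2.7


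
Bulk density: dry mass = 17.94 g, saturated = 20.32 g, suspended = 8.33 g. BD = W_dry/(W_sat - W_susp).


BD = 17.94 / (20.32 - 8.33) = 17.94 / 11.99 = 1.496 g/cm^3

1.496


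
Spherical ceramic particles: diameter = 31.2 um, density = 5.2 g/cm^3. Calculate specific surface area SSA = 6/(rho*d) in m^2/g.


SSA = 6 / (5.2 * 31.2) = 0.037 m^2/g

0.037


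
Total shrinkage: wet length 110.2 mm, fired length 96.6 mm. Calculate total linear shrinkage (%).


TS = (110.2 - 96.6) / 110.2 * 100 = 12.34%

12.34


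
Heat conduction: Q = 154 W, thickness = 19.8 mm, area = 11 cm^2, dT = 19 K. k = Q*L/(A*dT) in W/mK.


k = 154*19.8/1000/(11/10000*19) = 145.89 W/mK

145.89


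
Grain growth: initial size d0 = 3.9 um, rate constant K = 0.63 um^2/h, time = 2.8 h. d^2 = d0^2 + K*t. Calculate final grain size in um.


d^2 = 3.9^2 + 0.63*2.8 = 16.974
d = sqrt(16.974) = 4.12 um

4.12


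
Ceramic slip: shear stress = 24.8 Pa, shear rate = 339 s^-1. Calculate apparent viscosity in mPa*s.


eta = tau/gamma * 1000 = 24.8/339 * 1000 = 73.2 mPa*s

73.2


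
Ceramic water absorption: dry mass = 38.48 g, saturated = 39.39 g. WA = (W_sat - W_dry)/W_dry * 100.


WA = (39.39 - 38.48) / 38.48 * 100 = 2.36%

2.36


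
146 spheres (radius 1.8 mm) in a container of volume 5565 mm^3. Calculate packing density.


V_sphere = 4/3*pi*1.8^3 = 24.429 mm^3
Total V = 146*24.429 = 3566.634 mm^3
PD = 3566.634 / 5565 = 0.641

0.641


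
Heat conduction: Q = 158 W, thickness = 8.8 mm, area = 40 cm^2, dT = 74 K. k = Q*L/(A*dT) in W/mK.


k = 158*8.8/1000/(40/10000*74) = 4.7 W/mK

4.7


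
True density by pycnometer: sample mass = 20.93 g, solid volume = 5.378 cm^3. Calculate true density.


TD = 20.93 / 5.378 = 3.892 g/cm^3

3.892


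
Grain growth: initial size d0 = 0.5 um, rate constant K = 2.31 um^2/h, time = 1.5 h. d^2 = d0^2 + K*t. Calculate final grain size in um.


d^2 = 0.5^2 + 2.31*1.5 = 3.715
d = sqrt(3.715) = 1.93 um

1.93


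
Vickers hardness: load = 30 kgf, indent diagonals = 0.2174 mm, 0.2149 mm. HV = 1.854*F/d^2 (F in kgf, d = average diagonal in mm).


d_avg = (0.2174+0.2149)/2 = 0.21615 mm
HV = 1.854*30/0.21615^2 = 1190

1190


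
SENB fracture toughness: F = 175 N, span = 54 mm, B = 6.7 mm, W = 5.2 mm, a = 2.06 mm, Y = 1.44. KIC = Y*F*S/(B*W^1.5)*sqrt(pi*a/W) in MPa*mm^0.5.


KIC = 1.44*175*54/(6.7*5.2^1.5)*sqrt(pi*2.06/5.2) = 191.08

191.08


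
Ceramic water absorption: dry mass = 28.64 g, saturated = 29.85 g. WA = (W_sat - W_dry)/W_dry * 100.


WA = (29.85 - 28.64) / 28.64 * 100 = 4.22%

4.22


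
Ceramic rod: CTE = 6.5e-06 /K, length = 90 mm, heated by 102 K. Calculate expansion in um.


dL = 6.5e-06 * 90 * 102 * 1000 = 59.67 um

59.67


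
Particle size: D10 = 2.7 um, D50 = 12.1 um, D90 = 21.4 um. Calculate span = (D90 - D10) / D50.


Span = (21.4 - 2.7) / 12.1 = 18.7 / 12.1 = 1.545

1.545


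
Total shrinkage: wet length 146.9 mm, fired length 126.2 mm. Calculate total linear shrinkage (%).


TS = (146.9 - 126.2) / 146.9 * 100 = 14.09%

14.09


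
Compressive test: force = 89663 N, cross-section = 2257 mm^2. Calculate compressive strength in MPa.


CS = 89663 / 2257 = 39.7 MPa

39.7


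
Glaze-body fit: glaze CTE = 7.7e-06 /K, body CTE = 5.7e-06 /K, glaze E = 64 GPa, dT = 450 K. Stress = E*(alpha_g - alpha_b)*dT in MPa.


Stress = 64*1000*(7.7e-06 - 5.7e-06)*450 = 57.6 MPa

57.6


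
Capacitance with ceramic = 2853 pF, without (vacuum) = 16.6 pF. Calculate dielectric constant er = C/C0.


er = 2853 / 16.6 = 171.87

171.87


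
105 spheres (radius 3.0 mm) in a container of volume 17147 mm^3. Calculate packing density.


V_sphere = 4/3*pi*3.0^3 = 113.0973 mm^3
Total V = 105*113.0973 = 11875.2165 mm^3
PD = 11875.2165 / 17147 = 0.693

0.693


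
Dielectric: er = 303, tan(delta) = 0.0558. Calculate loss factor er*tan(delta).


Loss = 303 * 0.0558 = 16.907

16.907


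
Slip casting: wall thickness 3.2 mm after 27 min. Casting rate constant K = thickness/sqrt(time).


K = 3.2 / sqrt(27) = 3.2 / 5.1962 = 0.616 mm/min^0.5

0.616


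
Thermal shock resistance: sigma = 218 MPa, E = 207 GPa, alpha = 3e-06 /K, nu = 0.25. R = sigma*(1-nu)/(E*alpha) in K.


R = 218*(1-0.25)/(207*1000*3e-06) = 263 K

263


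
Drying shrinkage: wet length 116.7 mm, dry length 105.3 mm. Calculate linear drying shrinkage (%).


DS = (116.7 - 105.3) / 116.7 * 100 = 9.77%

9.77


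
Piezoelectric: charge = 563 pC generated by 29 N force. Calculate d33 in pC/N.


d33 = 563 / 29 = 19.4 pC/N

19.4


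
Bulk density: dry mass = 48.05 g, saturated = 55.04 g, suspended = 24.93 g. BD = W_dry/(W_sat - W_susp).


BD = 48.05 / (55.04 - 24.93) = 48.05 / 30.11 = 1.596 g/cm^3

1.596


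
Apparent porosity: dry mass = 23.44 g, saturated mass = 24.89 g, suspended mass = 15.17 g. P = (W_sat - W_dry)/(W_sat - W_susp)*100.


P = (24.89 - 23.44) / (24.89 - 15.17) * 100 = 1.45 / 9.72 * 100 = 14.9%

14.9


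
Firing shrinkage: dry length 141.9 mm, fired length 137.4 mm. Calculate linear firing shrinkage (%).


FS = (141.9 - 137.4) / 141.9 * 100 = 3.17%

3.17


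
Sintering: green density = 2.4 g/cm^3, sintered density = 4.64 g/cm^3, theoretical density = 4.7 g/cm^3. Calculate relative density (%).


Relative = 4.64 / 4.7 * 100 = 98.7%

98.7


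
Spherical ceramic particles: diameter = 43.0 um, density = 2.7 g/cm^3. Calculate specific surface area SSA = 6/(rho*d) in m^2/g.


SSA = 6 / (2.7 * 43.0) = 0.052 m^2/g

0.052


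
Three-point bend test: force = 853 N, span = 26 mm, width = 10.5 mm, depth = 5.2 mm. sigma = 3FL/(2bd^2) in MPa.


sigma = 3*853*26/(2*10.5*5.2^2) = 117.2 MPa

117.2


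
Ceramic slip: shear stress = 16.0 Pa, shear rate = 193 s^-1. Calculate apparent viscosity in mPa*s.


eta = tau/gamma * 1000 = 16.0/193 * 1000 = 82.9 mPa*s

82.9


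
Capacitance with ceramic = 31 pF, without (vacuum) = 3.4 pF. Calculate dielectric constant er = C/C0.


er = 31 / 3.4 = 9.12

9.12


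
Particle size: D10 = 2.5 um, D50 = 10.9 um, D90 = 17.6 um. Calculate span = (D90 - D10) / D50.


Span = (17.6 - 2.5) / 10.9 = 15.1 / 10.9 = 1.385

1.385


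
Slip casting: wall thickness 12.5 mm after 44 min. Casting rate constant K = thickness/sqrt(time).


K = 12.5 / sqrt(44) = 12.5 / 6.6332 = 1.884 mm/min^0.5

1.884


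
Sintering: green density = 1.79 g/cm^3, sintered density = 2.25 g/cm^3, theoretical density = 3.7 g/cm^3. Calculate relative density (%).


Relative = 2.25 / 3.7 * 100 = 60.8%

60.8


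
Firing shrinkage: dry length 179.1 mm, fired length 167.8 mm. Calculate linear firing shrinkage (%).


FS = (179.1 - 167.8) / 179.1 * 100 = 6.31%

6.31


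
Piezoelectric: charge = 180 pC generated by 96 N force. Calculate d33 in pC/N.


d33 = 180 / 96 = 1.9 pC/N

1.9


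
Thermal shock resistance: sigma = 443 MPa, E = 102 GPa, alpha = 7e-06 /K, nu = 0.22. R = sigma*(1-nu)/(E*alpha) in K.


R = 443*(1-0.22)/(102*1000*7e-06) = 484 K

484


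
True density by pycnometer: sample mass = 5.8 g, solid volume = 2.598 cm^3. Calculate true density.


TD = 5.8 / 2.598 = 2.232 g/cm^3

2.232


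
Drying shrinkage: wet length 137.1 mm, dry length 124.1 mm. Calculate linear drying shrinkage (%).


DS = (137.1 - 124.1) / 137.1 * 100 = 9.48%

9.48


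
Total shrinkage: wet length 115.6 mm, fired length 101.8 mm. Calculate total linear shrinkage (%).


TS = (115.6 - 101.8) / 115.6 * 100 = 11.94%

11.94


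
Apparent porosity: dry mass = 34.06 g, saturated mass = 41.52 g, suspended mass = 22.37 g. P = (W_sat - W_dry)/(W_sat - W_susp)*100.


P = (41.52 - 34.06) / (41.52 - 22.37) * 100 = 7.46 / 19.15 * 100 = 39.0%

39.0


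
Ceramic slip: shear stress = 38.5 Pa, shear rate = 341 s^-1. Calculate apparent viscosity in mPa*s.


eta = tau/gamma * 1000 = 38.5/341 * 1000 = 112.9 mPa*s

112.9


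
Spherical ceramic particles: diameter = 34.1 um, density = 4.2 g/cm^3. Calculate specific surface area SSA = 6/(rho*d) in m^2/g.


SSA = 6 / (4.2 * 34.1) = 0.042 m^2/g

0.042


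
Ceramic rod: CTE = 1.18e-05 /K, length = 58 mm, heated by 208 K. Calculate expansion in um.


dL = 1.18e-05 * 58 * 208 * 1000 = 142.355 um

142.355


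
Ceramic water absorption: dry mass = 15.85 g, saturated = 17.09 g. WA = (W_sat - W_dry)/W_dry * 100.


WA = (17.09 - 15.85) / 15.85 * 100 = 7.82%

7.82


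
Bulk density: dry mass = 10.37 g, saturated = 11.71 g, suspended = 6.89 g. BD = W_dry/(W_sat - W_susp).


BD = 10.37 / (11.71 - 6.89) = 10.37 / 4.82 = 2.151 g/cm^3

2.151


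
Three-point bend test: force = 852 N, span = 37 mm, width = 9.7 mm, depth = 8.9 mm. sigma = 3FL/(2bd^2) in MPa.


sigma = 3*852*37/(2*9.7*8.9^2) = 61.5 MPa

61.5


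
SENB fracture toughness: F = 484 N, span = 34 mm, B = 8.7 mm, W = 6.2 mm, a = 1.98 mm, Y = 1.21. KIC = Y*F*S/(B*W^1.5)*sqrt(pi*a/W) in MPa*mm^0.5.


KIC = 1.21*484*34/(8.7*6.2^1.5)*sqrt(pi*1.98/6.2) = 148.5

148.5


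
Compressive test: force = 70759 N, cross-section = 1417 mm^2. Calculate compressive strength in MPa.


CS = 70759 / 1417 = 49.9 MPa

49.9


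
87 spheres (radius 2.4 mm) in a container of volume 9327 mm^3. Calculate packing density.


V_sphere = 4/3*pi*2.4^3 = 57.9058 mm^3
Total V = 87*57.9058 = 5037.8046 mm^3
PD = 5037.8046 / 9327 = 0.54

0.54


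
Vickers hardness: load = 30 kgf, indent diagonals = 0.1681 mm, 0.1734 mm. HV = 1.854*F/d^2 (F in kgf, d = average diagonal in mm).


d_avg = (0.1681+0.1734)/2 = 0.17075 mm
HV = 1.854*30/0.17075^2 = 1908

1908


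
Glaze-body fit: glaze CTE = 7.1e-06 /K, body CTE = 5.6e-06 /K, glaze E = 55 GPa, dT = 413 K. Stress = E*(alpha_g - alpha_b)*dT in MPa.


Stress = 55*1000*(7.1e-06 - 5.6e-06)*413 = 34.1 MPa

34.1


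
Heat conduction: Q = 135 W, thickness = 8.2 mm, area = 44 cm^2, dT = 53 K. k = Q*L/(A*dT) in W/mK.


k = 135*8.2/1000/(44/10000*53) = 4.75 W/mK

4.75


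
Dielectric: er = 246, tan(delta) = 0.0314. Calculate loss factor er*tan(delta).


Loss = 246 * 0.0314 = 7.724

7.724


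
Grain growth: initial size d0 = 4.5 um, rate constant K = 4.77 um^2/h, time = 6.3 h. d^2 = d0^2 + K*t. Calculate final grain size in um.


d^2 = 4.5^2 + 4.77*6.3 = 50.301
d = sqrt(50.301) = 7.09 um

7.09


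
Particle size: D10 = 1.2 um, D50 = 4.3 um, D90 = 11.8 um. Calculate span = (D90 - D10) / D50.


Span = (11.8 - 1.2) / 4.3 = 10.6 / 4.3 = 2.465

2.465


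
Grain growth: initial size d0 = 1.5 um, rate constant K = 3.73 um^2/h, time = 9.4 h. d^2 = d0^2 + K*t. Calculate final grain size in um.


d^2 = 1.5^2 + 3.73*9.4 = 37.312
d = sqrt(37.312) = 6.11 um

6.11


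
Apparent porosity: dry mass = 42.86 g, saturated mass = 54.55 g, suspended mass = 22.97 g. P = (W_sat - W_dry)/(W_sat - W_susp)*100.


P = (54.55 - 42.86) / (54.55 - 22.97) * 100 = 11.69 / 31.58 * 100 = 37.0%

37.0


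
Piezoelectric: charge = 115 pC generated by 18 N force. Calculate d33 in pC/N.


d33 = 115 / 18 = 6.4 pC/N

6.4


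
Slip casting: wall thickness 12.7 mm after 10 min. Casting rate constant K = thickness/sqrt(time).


K = 12.7 / sqrt(10) = 12.7 / 3.1623 = 4.016 mm/min^0.5

4.016


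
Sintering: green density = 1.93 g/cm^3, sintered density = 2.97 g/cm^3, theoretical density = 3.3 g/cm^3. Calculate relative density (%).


Relative = 2.97 / 3.3 * 100 = 90.0%

90.0


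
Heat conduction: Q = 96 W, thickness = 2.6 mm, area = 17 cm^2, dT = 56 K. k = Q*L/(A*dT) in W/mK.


k = 96*2.6/1000/(17/10000*56) = 2.62 W/mK

2.62


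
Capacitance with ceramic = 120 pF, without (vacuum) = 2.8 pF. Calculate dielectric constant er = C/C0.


er = 120 / 2.8 = 42.86

42.86


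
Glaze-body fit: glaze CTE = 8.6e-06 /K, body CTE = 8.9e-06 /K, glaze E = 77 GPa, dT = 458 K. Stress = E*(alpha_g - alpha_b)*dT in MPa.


Stress = 77*1000*(8.6e-06 - 8.9e-06)*458 = -10.6 MPa

-10.6


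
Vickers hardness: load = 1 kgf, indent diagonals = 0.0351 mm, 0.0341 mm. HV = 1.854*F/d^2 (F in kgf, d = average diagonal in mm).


d_avg = (0.0351+0.0341)/2 = 0.0346 mm
HV = 1.854*1/0.0346^2 = 1549

1549


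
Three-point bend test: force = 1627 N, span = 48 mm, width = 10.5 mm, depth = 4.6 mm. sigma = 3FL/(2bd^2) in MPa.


sigma = 3*1627*48/(2*10.5*4.6^2) = 527.2 MPa

527.2


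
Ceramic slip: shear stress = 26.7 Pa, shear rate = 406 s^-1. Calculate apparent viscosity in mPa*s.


eta = tau/gamma * 1000 = 26.7/406 * 1000 = 65.8 mPa*s

65.8


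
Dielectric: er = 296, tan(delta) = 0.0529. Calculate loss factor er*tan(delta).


Loss = 296 * 0.0529 = 15.658

15.658


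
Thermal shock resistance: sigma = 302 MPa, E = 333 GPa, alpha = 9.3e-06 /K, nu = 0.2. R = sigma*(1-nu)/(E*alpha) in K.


R = 302*(1-0.2)/(333*1000*9.3e-06) = 78 K

78


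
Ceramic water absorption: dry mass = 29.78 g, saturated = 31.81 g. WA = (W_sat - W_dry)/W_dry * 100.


WA = (31.81 - 29.78) / 29.78 * 100 = 6.82%

6.82


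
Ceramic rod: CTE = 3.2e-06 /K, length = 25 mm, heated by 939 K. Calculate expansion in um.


dL = 3.2e-06 * 25 * 939 * 1000 = 75.12 um

75.12


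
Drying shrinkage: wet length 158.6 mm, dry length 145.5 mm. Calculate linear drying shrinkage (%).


DS = (158.6 - 145.5) / 158.6 * 100 = 8.26%

8.26


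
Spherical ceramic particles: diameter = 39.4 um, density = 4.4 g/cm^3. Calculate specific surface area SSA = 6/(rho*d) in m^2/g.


SSA = 6 / (4.4 * 39.4) = 0.035 m^2/g

0.035


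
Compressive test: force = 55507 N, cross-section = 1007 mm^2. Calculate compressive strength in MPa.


CS = 55507 / 1007 = 55.1 MPa

55.1


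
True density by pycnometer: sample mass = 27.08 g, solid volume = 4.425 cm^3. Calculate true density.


TD = 27.08 / 4.425 = 6.12 g/cm^3

6.12


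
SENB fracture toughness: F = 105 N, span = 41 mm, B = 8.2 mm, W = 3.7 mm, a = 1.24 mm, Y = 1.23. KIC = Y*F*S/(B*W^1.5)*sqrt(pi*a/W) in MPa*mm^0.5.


KIC = 1.23*105*41/(8.2*3.7^1.5)*sqrt(pi*1.24/3.7) = 93.1

93.1


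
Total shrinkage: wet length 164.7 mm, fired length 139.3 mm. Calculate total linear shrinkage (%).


TS = (164.7 - 139.3) / 164.7 * 100 = 15.42%

15.42


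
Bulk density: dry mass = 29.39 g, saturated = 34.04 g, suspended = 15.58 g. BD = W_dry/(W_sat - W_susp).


BD = 29.39 / (34.04 - 15.58) = 29.39 / 18.46 = 1.592 g/cm^3

1.592


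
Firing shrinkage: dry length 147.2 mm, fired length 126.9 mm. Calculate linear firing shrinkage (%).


FS = (147.2 - 126.9) / 147.2 * 100 = 13.79%

13.79


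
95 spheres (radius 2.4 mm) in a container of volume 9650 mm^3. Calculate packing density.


V_sphere = 4/3*pi*2.4^3 = 57.9058 mm^3
Total V = 95*57.9058 = 5501.051 mm^3
PD = 5501.051 / 9650 = 0.57

0.57


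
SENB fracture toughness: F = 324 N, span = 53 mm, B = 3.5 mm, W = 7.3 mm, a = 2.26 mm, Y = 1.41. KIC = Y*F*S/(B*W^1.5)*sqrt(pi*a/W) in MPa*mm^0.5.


KIC = 1.41*324*53/(3.5*7.3^1.5)*sqrt(pi*2.26/7.3) = 345.9

345.9


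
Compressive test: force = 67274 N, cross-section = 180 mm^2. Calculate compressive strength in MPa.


CS = 67274 / 180 = 373.7 MPa

373.7


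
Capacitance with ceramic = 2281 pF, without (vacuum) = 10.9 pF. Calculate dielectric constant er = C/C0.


er = 2281 / 10.9 = 209.27

209.27


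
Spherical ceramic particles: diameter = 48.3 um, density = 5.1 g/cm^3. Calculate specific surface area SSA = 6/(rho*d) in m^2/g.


SSA = 6 / (5.1 * 48.3) = 0.024 m^2/g

0.024


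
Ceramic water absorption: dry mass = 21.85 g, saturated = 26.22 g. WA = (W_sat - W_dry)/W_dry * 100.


WA = (26.22 - 21.85) / 21.85 * 100 = 20.0%

20.0


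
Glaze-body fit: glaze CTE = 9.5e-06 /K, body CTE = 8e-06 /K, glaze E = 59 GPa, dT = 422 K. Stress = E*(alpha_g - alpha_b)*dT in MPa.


Stress = 59*1000*(9.5e-06 - 8e-06)*422 = 37.3 MPa

37.3


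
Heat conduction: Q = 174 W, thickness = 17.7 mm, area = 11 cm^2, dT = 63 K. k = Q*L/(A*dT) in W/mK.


k = 174*17.7/1000/(11/10000*63) = 44.44 W/mK

44.44


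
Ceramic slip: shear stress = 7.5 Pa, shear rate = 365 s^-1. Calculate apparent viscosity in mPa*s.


eta = tau/gamma * 1000 = 7.5/365 * 1000 = 20.5 mPa*s

20.5


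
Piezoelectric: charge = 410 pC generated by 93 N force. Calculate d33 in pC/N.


d33 = 410 / 93 = 4.4 pC/N

4.4


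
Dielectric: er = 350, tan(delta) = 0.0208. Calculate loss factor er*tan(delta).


Loss = 350 * 0.0208 = 7.28

7.28


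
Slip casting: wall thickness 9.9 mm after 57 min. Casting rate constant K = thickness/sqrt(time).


K = 9.9 / sqrt(57) = 9.9 / 7.5498 = 1.311 mm/min^0.5

1.311


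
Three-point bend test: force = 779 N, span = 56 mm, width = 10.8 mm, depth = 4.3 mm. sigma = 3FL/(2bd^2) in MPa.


sigma = 3*779*56/(2*10.8*4.3^2) = 327.7 MPa

327.7


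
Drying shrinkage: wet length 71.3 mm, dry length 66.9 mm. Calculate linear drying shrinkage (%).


DS = (71.3 - 66.9) / 71.3 * 100 = 6.17%

6.17


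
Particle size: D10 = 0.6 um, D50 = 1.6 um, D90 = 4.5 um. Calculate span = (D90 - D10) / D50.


Span = (4.5 - 0.6) / 1.6 = 3.9 / 1.6 = 2.438

2.438


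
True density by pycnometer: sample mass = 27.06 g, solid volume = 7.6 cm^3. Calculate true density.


TD = 27.06 / 7.6 = 3.561 g/cm^3

3.561


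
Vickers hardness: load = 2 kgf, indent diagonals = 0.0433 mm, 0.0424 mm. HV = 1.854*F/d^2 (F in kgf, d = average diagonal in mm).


d_avg = (0.0433+0.0424)/2 = 0.04285 mm
HV = 1.854*2/0.04285^2 = 2019

2019


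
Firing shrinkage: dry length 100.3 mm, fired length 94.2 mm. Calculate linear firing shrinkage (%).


FS = (100.3 - 94.2) / 100.3 * 100 = 6.08%

6.08


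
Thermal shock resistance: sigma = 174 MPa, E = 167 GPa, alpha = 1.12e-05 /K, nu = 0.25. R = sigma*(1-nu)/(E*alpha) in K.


R = 174*(1-0.25)/(167*1000*1.12e-05) = 70 K

70


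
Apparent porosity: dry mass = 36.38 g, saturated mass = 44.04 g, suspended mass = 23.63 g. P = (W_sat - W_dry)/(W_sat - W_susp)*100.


P = (44.04 - 36.38) / (44.04 - 23.63) * 100 = 7.66 / 20.41 * 100 = 37.5%

37.5


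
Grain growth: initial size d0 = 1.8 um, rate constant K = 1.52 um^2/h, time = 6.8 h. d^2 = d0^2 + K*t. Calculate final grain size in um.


d^2 = 1.8^2 + 1.52*6.8 = 13.576
d = sqrt(13.576) = 3.68 um

3.68


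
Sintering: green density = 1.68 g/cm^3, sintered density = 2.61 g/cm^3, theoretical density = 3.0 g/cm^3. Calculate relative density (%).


Relative = 2.61 / 3.0 * 100 = 87.0%

87.0


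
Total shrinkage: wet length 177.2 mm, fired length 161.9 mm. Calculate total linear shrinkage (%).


TS = (177.2 - 161.9) / 177.2 * 100 = 8.63%

8.63


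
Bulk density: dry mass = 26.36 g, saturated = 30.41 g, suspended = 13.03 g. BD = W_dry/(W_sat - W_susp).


BD = 26.36 / (30.41 - 13.03) = 26.36 / 17.38 = 1.517 g/cm^3

1.517


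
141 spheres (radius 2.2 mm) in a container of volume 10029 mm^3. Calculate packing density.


V_sphere = 4/3*pi*2.2^3 = 44.6022 mm^3
Total V = 141*44.6022 = 6288.9102 mm^3
PD = 6288.9102 / 10029 = 0.627

0.627


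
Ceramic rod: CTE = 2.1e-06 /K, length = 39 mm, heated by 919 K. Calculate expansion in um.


dL = 2.1e-06 * 39 * 919 * 1000 = 75.266 um

75.266


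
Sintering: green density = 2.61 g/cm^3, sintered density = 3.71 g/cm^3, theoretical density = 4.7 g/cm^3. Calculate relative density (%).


Relative = 3.71 / 4.7 * 100 = 78.9%

78.9


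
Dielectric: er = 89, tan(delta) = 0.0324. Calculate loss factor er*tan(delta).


Loss = 89 * 0.0324 = 2.884

2.884


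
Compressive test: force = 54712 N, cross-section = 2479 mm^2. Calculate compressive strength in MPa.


CS = 54712 / 2479 = 22.1 MPa

22.1


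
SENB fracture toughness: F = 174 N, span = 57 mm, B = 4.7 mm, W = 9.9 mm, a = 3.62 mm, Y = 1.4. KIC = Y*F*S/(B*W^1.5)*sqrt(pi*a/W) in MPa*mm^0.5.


KIC = 1.4*174*57/(4.7*9.9^1.5)*sqrt(pi*3.62/9.9) = 101.65

101.65


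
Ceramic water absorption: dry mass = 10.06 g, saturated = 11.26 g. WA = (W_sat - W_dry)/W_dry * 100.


WA = (11.26 - 10.06) / 10.06 * 100 = 11.93%

11.93


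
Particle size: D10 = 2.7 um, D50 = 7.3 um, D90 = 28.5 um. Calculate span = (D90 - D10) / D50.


Span = (28.5 - 2.7) / 7.3 = 25.8 / 7.3 = 3.534

3.534


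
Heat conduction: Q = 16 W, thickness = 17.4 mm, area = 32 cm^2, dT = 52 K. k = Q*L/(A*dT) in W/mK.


k = 16*17.4/1000/(32/10000*52) = 1.67 W/mK

1.67


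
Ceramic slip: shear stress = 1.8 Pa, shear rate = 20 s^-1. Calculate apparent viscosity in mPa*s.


eta = tau/gamma * 1000 = 1.8/20 * 1000 = 90.0 mPa*s

90.0


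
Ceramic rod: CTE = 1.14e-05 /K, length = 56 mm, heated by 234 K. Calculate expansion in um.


dL = 1.14e-05 * 56 * 234 * 1000 = 149.386 um

149.386


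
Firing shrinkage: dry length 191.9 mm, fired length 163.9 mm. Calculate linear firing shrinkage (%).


FS = (191.9 - 163.9) / 191.9 * 100 = 14.59%

14.59


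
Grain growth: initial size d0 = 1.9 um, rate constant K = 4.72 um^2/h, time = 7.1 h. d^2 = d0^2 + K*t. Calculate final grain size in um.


d^2 = 1.9^2 + 4.72*7.1 = 37.122
d = sqrt(37.122) = 6.09 um

6.09


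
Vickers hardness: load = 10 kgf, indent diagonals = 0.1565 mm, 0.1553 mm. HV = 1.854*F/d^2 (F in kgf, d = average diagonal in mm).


d_avg = (0.1565+0.1553)/2 = 0.1559 mm
HV = 1.854*10/0.1559^2 = 763

763


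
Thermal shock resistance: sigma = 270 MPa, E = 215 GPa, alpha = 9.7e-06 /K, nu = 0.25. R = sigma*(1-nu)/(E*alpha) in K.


R = 270*(1-0.25)/(215*1000*9.7e-06) = 97 K

97


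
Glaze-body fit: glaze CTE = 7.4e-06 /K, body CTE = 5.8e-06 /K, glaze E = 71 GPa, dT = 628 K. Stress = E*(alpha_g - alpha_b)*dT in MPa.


Stress = 71*1000*(7.4e-06 - 5.8e-06)*628 = 71.3 MPa

71.3


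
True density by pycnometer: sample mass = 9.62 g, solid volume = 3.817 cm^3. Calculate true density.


TD = 9.62 / 3.817 = 2.52 g/cm^3

2.52


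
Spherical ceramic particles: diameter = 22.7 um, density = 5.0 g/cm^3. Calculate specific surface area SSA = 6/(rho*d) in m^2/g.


SSA = 6 / (5.0 * 22.7) = 0.053 m^2/g

0.053


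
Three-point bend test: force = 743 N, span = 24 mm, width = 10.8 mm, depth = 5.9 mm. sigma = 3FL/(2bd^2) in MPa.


sigma = 3*743*24/(2*10.8*5.9^2) = 71.1 MPa

71.1


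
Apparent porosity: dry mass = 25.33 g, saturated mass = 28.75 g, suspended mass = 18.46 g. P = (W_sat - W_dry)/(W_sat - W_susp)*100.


P = (28.75 - 25.33) / (28.75 - 18.46) * 100 = 3.42 / 10.29 * 100 = 33.2%

33.2


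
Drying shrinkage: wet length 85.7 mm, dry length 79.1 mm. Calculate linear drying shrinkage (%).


DS = (85.7 - 79.1) / 85.7 * 100 = 7.7%

7.7


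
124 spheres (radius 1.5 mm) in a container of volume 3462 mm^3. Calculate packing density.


V_sphere = 4/3*pi*1.5^3 = 14.1372 mm^3
Total V = 124*14.1372 = 1753.0128 mm^3
PD = 1753.0128 / 3462 = 0.506

0.506


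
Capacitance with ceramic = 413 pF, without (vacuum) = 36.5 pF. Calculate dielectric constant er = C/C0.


er = 413 / 36.5 = 11.32

11.32


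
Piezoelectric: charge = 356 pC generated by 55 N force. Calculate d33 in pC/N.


d33 = 356 / 55 = 6.5 pC/N

6.5


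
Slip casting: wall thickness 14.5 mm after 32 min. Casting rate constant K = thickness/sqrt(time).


K = 14.5 / sqrt(32) = 14.5 / 5.6569 = 2.563 mm/min^0.5

2.563


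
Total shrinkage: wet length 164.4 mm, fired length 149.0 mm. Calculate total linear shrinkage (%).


TS = (164.4 - 149.0) / 164.4 * 100 = 9.37%

9.37


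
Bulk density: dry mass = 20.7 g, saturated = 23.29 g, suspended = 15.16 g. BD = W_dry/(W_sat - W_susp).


BD = 20.7 / (23.29 - 15.16) = 20.7 / 8.13 = 2.546 g/cm^3

2.546


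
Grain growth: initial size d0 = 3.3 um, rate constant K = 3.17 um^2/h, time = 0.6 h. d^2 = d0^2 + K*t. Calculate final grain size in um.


d^2 = 3.3^2 + 3.17*0.6 = 12.792
d = sqrt(12.792) = 3.58 um

3.58


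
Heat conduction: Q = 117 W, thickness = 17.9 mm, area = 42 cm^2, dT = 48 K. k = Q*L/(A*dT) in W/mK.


k = 117*17.9/1000/(42/10000*48) = 10.39 W/mK

10.39


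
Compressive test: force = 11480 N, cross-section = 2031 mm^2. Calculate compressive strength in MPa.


CS = 11480 / 2031 = 5.7 MPa

5.7


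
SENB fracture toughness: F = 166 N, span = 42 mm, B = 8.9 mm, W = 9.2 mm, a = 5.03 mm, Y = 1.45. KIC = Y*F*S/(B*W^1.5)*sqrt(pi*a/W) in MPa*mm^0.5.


KIC = 1.45*166*42/(8.9*9.2^1.5)*sqrt(pi*5.03/9.2) = 53.35

53.35


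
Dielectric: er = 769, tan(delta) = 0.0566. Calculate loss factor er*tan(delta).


Loss = 769 * 0.0566 = 43.525

43.525


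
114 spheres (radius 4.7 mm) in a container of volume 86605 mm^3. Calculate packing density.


V_sphere = 4/3*pi*4.7^3 = 434.8928 mm^3
Total V = 114*434.8928 = 49577.7792 mm^3
PD = 49577.7792 / 86605 = 0.572

0.572


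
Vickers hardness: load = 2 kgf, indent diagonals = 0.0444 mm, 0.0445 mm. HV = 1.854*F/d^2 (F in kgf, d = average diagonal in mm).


d_avg = (0.0444+0.0445)/2 = 0.04445 mm
HV = 1.854*2/0.04445^2 = 1877

1877


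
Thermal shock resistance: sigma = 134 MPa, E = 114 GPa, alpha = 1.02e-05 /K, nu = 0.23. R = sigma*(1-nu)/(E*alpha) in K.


R = 134*(1-0.23)/(114*1000*1.02e-05) = 89 K

89


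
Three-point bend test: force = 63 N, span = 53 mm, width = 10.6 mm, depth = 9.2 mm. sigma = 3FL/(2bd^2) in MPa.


sigma = 3*63*53/(2*10.6*9.2^2) = 5.6 MPa

5.6


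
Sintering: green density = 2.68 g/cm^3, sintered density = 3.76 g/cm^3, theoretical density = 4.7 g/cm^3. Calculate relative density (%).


Relative = 3.76 / 4.7 * 100 = 80.0%

80.0


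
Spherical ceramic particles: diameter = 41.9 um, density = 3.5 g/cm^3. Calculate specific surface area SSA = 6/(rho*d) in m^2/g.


SSA = 6 / (3.5 * 41.9) = 0.041 m^2/g

0.041


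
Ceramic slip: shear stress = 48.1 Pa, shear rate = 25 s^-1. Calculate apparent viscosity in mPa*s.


eta = tau/gamma * 1000 = 48.1/25 * 1000 = 1924.0 mPa*s

1924.0


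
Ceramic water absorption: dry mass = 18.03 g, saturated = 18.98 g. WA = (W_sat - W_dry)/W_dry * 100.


WA = (18.98 - 18.03) / 18.03 * 100 = 5.27%

5.27


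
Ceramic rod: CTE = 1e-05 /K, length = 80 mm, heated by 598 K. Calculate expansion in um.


dL = 1e-05 * 80 * 598 * 1000 = 478.4 um

478.4


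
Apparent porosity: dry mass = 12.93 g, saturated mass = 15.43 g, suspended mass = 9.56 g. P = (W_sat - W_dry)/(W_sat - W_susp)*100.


P = (15.43 - 12.93) / (15.43 - 9.56) * 100 = 2.5 / 5.87 * 100 = 42.6%

42.6


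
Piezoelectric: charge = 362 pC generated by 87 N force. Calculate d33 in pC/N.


d33 = 362 / 87 = 4.2 pC/N

4.2


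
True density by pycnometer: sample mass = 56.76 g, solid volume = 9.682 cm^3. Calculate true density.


TD = 56.76 / 9.682 = 5.862 g/cm^3

5.862


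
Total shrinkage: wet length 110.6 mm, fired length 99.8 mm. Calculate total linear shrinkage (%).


TS = (110.6 - 99.8) / 110.6 * 100 = 9.76%

9.76


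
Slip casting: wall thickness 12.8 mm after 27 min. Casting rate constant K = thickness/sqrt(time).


K = 12.8 / sqrt(27) = 12.8 / 5.1962 = 2.463 mm/min^0.5

2.463


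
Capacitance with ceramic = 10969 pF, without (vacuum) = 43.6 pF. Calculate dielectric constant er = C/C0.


er = 10969 / 43.6 = 251.58

251.58


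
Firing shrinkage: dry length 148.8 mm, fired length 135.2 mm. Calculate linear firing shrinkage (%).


FS = (148.8 - 135.2) / 148.8 * 100 = 9.14%

9.14


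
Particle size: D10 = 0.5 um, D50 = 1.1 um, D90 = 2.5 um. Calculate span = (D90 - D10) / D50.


Span = (2.5 - 0.5) / 1.1 = 2.0 / 1.1 = 1.818

1.818


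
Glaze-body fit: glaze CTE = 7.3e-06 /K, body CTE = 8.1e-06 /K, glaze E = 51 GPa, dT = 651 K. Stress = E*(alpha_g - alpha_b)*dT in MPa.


Stress = 51*1000*(7.3e-06 - 8.1e-06)*651 = -26.6 MPa

-26.6


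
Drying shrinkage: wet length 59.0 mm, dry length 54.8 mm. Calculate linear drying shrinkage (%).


DS = (59.0 - 54.8) / 59.0 * 100 = 7.12%

7.12


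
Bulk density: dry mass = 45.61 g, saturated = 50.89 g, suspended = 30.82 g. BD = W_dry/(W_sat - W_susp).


BD = 45.61 / (50.89 - 30.82) = 45.61 / 20.07 = 2.273 g/cm^3

2.273
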